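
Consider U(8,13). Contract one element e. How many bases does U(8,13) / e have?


Contracting e from U(8,13) gives U(7,12).
Bases of U(7,12) = C(12,7) = 12! / (7! * 5!) = 792.

792


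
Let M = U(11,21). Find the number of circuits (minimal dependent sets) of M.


In U(11,21), circuits are the (12)-element subsets.
Any set of 12 elements is dependent, and removing any one element gives
an independent set of size 11, so it is a minimal dependent set.
Number of circuits = C(21,12) = 21! / (12! * 9!) = 293930.

293930


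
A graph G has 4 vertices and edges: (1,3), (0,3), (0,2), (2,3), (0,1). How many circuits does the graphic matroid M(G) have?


A circuit in a graphic matroid = edge set of a simple cycle.
G has 4 vertices and 5 edges.
Enumerating all minimal edge subsets forming cycles...
Total circuits found: 3.

3


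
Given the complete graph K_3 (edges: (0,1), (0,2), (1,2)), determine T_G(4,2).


T(K_3; x,y) = x^2 + x + y.
T(4,2) = 16 + 4 + 2 = 22.

22


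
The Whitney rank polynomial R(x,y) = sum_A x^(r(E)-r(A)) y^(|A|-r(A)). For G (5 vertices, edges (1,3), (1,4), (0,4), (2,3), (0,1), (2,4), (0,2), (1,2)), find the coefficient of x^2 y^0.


R(x,y) = sum over A in 2^E of x^(r(E)-r(A)) * y^(|A|-r(A)).
G has 5 vertices, 8 edges. r(E) = 4.
Enumerate all 2^8 = 256 subsets.
Count subsets with r(E)-r(A)=2 and |A|-r(A)=0: 28.

28


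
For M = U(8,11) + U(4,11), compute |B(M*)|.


(M1+M2)* = M1* + M2*.
M1* = U(3,11), bases: C(11,3) = 165.
M2* = U(7,11), bases: C(11,7) = 330.
|B(M*)| = 165 * 330 = 54450.

54450


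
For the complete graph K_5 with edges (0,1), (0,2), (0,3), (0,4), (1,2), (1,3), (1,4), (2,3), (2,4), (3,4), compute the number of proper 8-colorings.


P(K_5, k) = k(k-1)(k-2)...(k-4).
P(8) = (8) * (7) * (6) * (5) * (4) = 6720.

6720


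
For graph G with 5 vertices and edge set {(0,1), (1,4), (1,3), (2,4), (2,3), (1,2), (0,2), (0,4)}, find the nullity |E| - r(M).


Cycle rank (nullity) = |E| - r(M) = |E| - (|V| - c).
|E| = 8, |V| = 5, c = 1.
Nullity = 8 - (5 - 1) = 8 - 4 = 4.

4


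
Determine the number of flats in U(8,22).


Flats of U(8,22): every subset of size < 8 is a flat, plus E itself.
Count = C(22,0) + C(22,1) + C(22,2) + C(22,3) + C(22,4) + C(22,5) + C(22,6) + C(22,7) + 1
     = 1 + 22 + 231 + 1540 + 7315 + 26334 + 74613 + 170544 + 1
     = 280601.

280601


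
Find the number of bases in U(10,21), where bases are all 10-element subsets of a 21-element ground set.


Bases of U(10,21) are all 10-element subsets of the 21-element ground set.
Number of bases = C(21,10).
(21 choose 10) = 352716.

352716


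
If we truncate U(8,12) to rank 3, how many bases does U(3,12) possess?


Truncating U(8,12) to rank 3 gives U(3,12).
Bases of U(3,12) are all 3-element subsets of 12 elements.
Number of bases = C(12,3) = (12 * 11 * 10) / (1 * 2 * 3) = 220.

220


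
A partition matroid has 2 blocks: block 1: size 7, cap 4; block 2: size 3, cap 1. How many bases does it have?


A basis picks exactly ci elements from block i.
Number of bases = product of C(|Si|, ci).
= C(7,4) * C(3,1)
= 35 * 3
= 105.

105


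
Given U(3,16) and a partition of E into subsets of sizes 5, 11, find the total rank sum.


r(Ai) = min(|Ai|, 3) for each part.
Sum = min(5,3) + min(11,3)
    = 3 + 3
    = 6.

6


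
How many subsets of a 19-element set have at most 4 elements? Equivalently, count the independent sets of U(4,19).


Independent sets of U(4,19) are all subsets of size <= 4.
Count = (19 choose 0) + (19 choose 1) + (19 choose 2) + (19 choose 3) + (19 choose 4)
     = 1 + 19 + 171 + 969 + 3876
     = 5036.

5036


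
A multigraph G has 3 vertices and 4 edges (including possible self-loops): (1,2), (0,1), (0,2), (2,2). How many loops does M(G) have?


In a graphic matroid, a loop is a self-loop edge (u,u) with rank 0.
Examining all 4 edges for self-loops...
Self-loops found: (2,2)
Number of loops = 1.

1


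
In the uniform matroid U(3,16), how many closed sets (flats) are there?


Flats of U(3,16): every subset of size < 3 is a flat, plus E itself.
Count = (16 choose 0) + (16 choose 1) + (16 choose 2) + 1
     = 1 + 16 + 120 + 1
     = 138.

138


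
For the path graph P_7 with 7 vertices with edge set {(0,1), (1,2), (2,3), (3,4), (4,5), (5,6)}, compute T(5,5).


A path on 7 vertices is a tree with 6 edges.
T(x,y) = x^(6) for any tree.
T(5,5) = 5^6 = 15625.

15625


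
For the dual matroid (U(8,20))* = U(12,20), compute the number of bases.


The dual of U(r,n) is U(n-r, n) = U(12,20).
Bases of U(12,20) are all (12)-element subsets.
|B(M*)| = C(20,12) = 125970.

125970


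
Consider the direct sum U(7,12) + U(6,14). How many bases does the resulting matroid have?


Bases of a direct sum M1 + M2: |B| = |B(M1)| * |B(M2)|.
|B(U(7,12))| = C(12,7) = 792.
|B(U(6,14))| = C(14,6) = 3003.
Total bases = 792 * 3003 = 2378376.

2378376


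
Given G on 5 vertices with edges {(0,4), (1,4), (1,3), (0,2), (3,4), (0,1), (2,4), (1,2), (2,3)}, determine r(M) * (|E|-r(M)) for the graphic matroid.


r(M) = |V| - c = 5 - 1 = 4.
nullity = |E| - r(M) = 9 - 4 = 5.
Product = 4 * 5 = 20.

20


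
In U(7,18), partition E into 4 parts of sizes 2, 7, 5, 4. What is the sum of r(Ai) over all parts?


r(Ai) = min(|Ai|, 7) for each part.
Sum = min(2,7) + min(7,7) + min(5,7) + min(4,7)
    = 2 + 7 + 5 + 4
    = 18.

18


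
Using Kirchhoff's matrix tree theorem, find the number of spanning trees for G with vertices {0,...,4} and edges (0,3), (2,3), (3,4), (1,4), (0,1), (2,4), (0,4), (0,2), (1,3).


By Kirchhoff's matrix tree theorem, the number of spanning trees equals
the determinant of any cofactor of the Laplacian matrix L.
G has 5 vertices and 9 edges.
Computing the (4 x 4) cofactor determinant gives 75.

75


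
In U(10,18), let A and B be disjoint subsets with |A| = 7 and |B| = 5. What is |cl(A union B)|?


|A union B| = 7 + 5 = 12 (disjoint).
In U(10,18), cl(S) = S if |S| < 10, else cl(S) = E.
Since 12 >= 10, cl(A union B) = E.
|cl(A union B)| = 18.

18


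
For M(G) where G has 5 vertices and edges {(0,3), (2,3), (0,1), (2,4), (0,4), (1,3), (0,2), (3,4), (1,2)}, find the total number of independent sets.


An independent set in a graphic matroid is an acyclic edge subset.
G has 5 vertices and 9 edges.
Enumerate all 2^9 = 512 subsets, checking for acyclicity.
Total independent sets = 198.

198


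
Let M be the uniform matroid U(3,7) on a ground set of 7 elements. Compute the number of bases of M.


Bases of U(3,7) are all 3-element subsets of the 7-element ground set.
Number of bases = C(7,3).
(7 choose 3) = 35.

35


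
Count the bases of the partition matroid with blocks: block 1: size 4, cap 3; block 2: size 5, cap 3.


A basis picks exactly ci elements from block i.
Number of bases = product of C(|Si|, ci).
= C(4,3) * C(5,3)
= 4 * 10
= 40.

40


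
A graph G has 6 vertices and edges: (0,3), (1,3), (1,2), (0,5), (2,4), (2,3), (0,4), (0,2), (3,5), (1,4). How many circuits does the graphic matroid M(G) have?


A circuit in a graphic matroid = edge set of a simple cycle.
G has 6 vertices and 10 edges.
Enumerating all minimal edge subsets forming cycles...
Total circuits found: 21.

21


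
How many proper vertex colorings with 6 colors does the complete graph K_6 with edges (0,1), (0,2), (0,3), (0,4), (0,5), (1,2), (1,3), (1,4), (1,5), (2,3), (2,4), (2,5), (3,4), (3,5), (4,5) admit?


P(K_6, k) = k(k-1)(k-2)...(k-5).
P(6) = (6) * (5) * (4) * (3) * (2) * (1) = 720.

720


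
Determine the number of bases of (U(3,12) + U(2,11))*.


(M1+M2)* = M1* + M2*.
M1* = U(9,12), bases: C(12,9) = 220.
M2* = U(9,11), bases: C(11,9) = 55.
|B(M*)| = 220 * 55 = 12100.

12100


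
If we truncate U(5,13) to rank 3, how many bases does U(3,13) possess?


Truncating U(5,13) to rank 3 gives U(3,13).
Bases of U(3,13) are all 3-element subsets of 13 elements.
Number of bases = C(13,3) = (13 * 12 * 11) / (1 * 2 * 3) = 286.

286


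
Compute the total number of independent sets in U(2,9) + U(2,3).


For a direct sum, |I(M1+M2)| = |I(M1)| * |I(M2)|.
|I(U(2,9))| = sum C(9,k) for k=0..2 = 46.
|I(U(2,3))| = sum C(3,k) for k=0..2 = 7.
Total = 46 * 7 = 322.

322


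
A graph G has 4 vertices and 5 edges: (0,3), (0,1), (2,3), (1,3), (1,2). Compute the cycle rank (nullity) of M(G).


Cycle rank (nullity) = |E| - r(M) = |E| - (|V| - c).
|E| = 5, |V| = 4, c = 1.
Nullity = 5 - (4 - 1) = 5 - 3 = 2.

2


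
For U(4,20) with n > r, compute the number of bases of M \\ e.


Deleting e from U(4,20) gives U(4,19) since n > r.
Bases of U(4,19) = C(19,4) = (19 * 18 * 17 * 16) / (1 * 2 * 3 * 4) = 3876.

3876


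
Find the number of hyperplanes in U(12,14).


Hyperplanes of U(12,14) are flats of rank 11.
In a uniform matroid, these are exactly the (11)-element subsets.
Count = C(14,11) = 364.

364


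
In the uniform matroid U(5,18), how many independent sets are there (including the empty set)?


Independent sets of U(5,18) are all subsets of size <= 5.
Count = (18 choose 0) + (18 choose 1) + (18 choose 2) + (18 choose 3) + (18 choose 4) + (18 choose 5)
     = 1 + 18 + 153 + 816 + 3060 + 8568
     = 12616.

12616


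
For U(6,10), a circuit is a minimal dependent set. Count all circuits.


In U(6,10), circuits are the (7)-element subsets.
Any set of 7 elements is dependent, and removing any one element gives
an independent set of size 6, so it is a minimal dependent set.
Number of circuits = C(10,7) = 10! / (7! * 3!) = 120.

120


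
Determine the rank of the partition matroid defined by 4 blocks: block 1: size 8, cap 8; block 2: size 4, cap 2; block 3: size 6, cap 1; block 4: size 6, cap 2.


Rank of a partition matroid = sum of min(|Si|, ci) for each block.
= min(8,8) + min(4,2) + min(6,1) + min(6,2)
= 8 + 2 + 1 + 2
= 13.

13


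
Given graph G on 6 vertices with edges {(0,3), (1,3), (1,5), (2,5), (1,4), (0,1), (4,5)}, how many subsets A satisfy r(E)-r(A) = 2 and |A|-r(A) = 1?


R(x,y) = sum over A in 2^E of x^(r(E)-r(A)) * y^(|A|-r(A)).
G has 6 vertices, 7 edges. r(E) = 5.
Enumerate all 2^7 = 128 subsets.
Count subsets with r(E)-r(A)=2 and |A|-r(A)=1: 8.

8


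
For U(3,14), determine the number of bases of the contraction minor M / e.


Contracting e from U(3,14) gives U(2,13).
Bases of U(2,13) = (13 choose 2) = 78.

78


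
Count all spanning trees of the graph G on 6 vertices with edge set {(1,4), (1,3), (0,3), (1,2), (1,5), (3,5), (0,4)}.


By Kirchhoff's matrix tree theorem, the number of spanning trees equals
the determinant of any cofactor of the Laplacian matrix L.
G has 6 vertices and 7 edges.
Computing the (5 x 5) cofactor determinant gives 11.

11


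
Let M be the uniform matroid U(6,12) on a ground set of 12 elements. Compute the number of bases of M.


Bases of U(6,12) are all 6-element subsets of the 12-element ground set.
Number of bases = C(12,6).
C(12,6) = 924.

924


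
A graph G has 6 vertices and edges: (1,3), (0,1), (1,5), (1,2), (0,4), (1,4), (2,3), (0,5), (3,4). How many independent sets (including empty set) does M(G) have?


An independent set in a graphic matroid is an acyclic edge subset.
G has 6 vertices and 9 edges.
Enumerate all 2^9 = 512 subsets, checking for acyclicity.
Total independent sets = 280.

280


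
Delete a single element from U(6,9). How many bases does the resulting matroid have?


Deleting e from U(6,9) gives U(6,8) since n > r.
Bases of U(6,8) = C(8,6) = 8! / (6! * 2!) = 28.

28


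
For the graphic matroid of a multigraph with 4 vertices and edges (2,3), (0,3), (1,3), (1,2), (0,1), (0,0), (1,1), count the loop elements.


In a graphic matroid, a loop is a self-loop edge (u,u) with rank 0.
Examining all 7 edges for self-loops...
Self-loops found: (0,0), (1,1)
Number of loops = 2.

2


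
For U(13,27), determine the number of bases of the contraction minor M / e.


Contracting e from U(13,27) gives U(12,26).
Bases of U(12,26) = C(26,12) = 9657700.

9657700


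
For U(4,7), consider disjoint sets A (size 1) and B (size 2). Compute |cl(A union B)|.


|A union B| = 1 + 2 = 3 (disjoint).
In U(4,7), cl(S) = S if |S| < 4, else cl(S) = E.
Since 3 < 4, cl(A union B) = A union B.
|cl(A union B)| = 3.

3


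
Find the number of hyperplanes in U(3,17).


Hyperplanes of U(3,17) are flats of rank 2.
In a uniform matroid, these are exactly the (2)-element subsets.
Count = C(17,2) = 17! / (2! * 15!) = 136.

136


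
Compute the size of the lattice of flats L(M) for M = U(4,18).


Flats of U(4,18): every subset of size < 4 is a flat, plus E itself.
Count = C(18,0) + C(18,1) + C(18,2) + C(18,3) + 1
     = 1 + 18 + 153 + 816 + 1
     = 989.

989


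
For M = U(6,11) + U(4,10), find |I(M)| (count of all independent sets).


For a direct sum, |I(M1+M2)| = |I(M1)| * |I(M2)|.
|I(U(6,11))| = sum C(11,k) for k=0..6 = 1486.
|I(U(4,10))| = sum C(10,k) for k=0..4 = 386.
Total = 1486 * 386 = 573596.

573596


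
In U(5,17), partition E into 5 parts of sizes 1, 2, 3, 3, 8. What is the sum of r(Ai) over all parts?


r(Ai) = min(|Ai|, 5) for each part.
Sum = min(1,5) + min(2,5) + min(3,5) + min(3,5) + min(8,5)
    = 1 + 2 + 3 + 3 + 5
    = 14.

14


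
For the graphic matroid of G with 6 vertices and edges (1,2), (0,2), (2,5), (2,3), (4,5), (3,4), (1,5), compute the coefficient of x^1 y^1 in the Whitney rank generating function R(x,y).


R(x,y) = sum over A in 2^E of x^(r(E)-r(A)) * y^(|A|-r(A)).
G has 6 vertices, 7 edges. r(E) = 5.
Enumerate all 2^7 = 128 subsets.
Count subsets with r(E)-r(A)=1 and |A|-r(A)=1: 10.

10


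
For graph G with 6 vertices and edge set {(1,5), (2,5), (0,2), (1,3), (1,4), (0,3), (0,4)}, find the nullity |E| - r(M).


Cycle rank (nullity) = |E| - r(M) = |E| - (|V| - c).
|E| = 7, |V| = 6, c = 1.
Nullity = 7 - (6 - 1) = 7 - 5 = 2.

2


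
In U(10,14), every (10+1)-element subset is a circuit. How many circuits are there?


In U(10,14), circuits are the (11)-element subsets.
Any set of 11 elements is dependent, and removing any one element gives
an independent set of size 10, so it is a minimal dependent set.
Number of circuits = (14 choose 11) = 364.

364


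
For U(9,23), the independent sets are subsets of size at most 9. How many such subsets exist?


Independent sets of U(9,23) are all subsets of size <= 9.
Count = C(23,0) + C(23,1) + C(23,2) + C(23,3) + C(23,4) + C(23,5) + C(23,6) + C(23,7) + C(23,8) + C(23,9)
     = 1 + 23 + 253 + 1771 + 8855 + 33649 + 100947 + 245157 + 490314 + 817190
     = 1698160.

1698160


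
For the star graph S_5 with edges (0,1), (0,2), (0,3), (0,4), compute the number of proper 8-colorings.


P(tree, k) = k * (k-1)^(4) for any tree on 5 vertices.
P(8) = 8 * 7^4 = 8 * 2401 = 19208.

19208


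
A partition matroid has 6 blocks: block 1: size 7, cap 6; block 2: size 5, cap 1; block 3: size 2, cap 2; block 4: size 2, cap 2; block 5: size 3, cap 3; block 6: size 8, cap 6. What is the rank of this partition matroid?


Rank of a partition matroid = sum of min(|Si|, ci) for each block.
= min(7,6) + min(5,1) + min(2,2) + min(2,2) + min(3,3) + min(8,6)
= 6 + 1 + 2 + 2 + 3 + 6
= 20.

20


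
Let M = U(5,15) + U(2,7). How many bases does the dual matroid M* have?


(M1+M2)* = M1* + M2*.
M1* = U(10,15), bases: C(15,10) = 3003.
M2* = U(5,7), bases: C(7,5) = 21.
|B(M*)| = 3003 * 21 = 63063.

63063


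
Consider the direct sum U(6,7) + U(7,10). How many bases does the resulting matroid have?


Bases of a direct sum M1 + M2: |B| = |B(M1)| * |B(M2)|.
|B(U(6,7))| = C(7,6) = 7.
|B(U(7,10))| = C(10,7) = 120.
Total bases = 7 * 120 = 840.

840


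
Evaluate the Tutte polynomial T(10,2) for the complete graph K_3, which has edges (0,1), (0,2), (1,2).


T(K_3; x,y) = x^2 + x + y.
T(10,2) = 100 + 10 + 2 = 112.

112


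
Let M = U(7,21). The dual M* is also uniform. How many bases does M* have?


The dual of U(r,n) is U(n-r, n) = U(14,21).
Bases of U(14,21) are all (14)-element subsets.
|B(M*)| = C(21,14) = 116280.

116280


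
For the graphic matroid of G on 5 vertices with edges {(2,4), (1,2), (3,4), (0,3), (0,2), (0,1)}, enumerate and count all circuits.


A circuit in a graphic matroid = edge set of a simple cycle.
G has 5 vertices and 6 edges.
Enumerating all minimal edge subsets forming cycles...
Total circuits found: 3.

3


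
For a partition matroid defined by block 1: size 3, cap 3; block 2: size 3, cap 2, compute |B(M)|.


A basis picks exactly ci elements from block i.
Number of bases = product of C(|Si|, ci).
= C(3,3) * C(3,2)
= 1 * 3
= 3.

3


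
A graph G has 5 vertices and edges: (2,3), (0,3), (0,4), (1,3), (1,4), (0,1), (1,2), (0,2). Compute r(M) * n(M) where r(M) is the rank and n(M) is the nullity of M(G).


r(M) = |V| - c = 5 - 1 = 4.
nullity = |E| - r(M) = 8 - 4 = 4.
Product = 4 * 4 = 16.

16


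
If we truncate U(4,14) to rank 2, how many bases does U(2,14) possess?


Truncating U(4,14) to rank 2 gives U(2,14).
Bases of U(2,14) are all 2-element subsets of 14 elements.
Number of bases = C(14,2) = (14 * 13) / (1 * 2) = 91.

91


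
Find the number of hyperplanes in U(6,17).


Hyperplanes of U(6,17) are flats of rank 5.
In a uniform matroid, these are exactly the (5)-element subsets.
Count = C(17,5) = 6188.

6188


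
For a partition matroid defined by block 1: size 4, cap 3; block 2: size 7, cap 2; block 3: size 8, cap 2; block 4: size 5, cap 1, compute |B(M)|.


A basis picks exactly ci elements from block i.
Number of bases = product of C(|Si|, ci).
= C(4,3) * C(7,2) * C(8,2) * C(5,1)
= 4 * 21 * 28 * 5
= 11760.

11760


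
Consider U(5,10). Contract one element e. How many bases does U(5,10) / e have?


Contracting e from U(5,10) gives U(4,9).
Bases of U(4,9) = (9 choose 4) = 126.

126


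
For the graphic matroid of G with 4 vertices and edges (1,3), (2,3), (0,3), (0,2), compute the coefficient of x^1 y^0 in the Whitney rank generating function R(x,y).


R(x,y) = sum over A in 2^E of x^(r(E)-r(A)) * y^(|A|-r(A)).
G has 4 vertices, 4 edges. r(E) = 3.
Enumerate all 2^4 = 16 subsets.
Count subsets with r(E)-r(A)=1 and |A|-r(A)=0: 6.

6


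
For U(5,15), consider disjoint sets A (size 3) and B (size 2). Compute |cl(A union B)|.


|A union B| = 3 + 2 = 5 (disjoint).
In U(5,15), cl(S) = S if |S| < 5, else cl(S) = E.
Since 5 >= 5, cl(A union B) = E.
|cl(A union B)| = 15.

15


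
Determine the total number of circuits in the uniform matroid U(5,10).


In U(5,10), circuits are the (6)-element subsets.
Any set of 6 elements is dependent, and removing any one element gives
an independent set of size 5, so it is a minimal dependent set.
Number of circuits = C(10,6) = 10! / (6! * 4!) = 210.

210


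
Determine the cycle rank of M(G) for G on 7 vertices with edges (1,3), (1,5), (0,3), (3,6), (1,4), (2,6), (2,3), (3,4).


Cycle rank (nullity) = |E| - r(M) = |E| - (|V| - c).
|E| = 8, |V| = 7, c = 1.
Nullity = 8 - (7 - 1) = 8 - 6 = 2.

2


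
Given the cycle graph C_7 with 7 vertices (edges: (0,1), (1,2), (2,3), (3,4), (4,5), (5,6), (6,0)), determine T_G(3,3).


T(C_7; x,y) = x + x^2 + ... + x^(6) + y.
T(3,3) = 3^1 + 3^2 + 3^3 + 3^4 + 3^5 + 3^6 + 3
= 3 + 9 + 27 + 81 + 243 + 729 + 3
= 1095.

1095


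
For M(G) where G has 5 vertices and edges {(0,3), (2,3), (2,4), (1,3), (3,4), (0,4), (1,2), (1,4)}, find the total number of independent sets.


An independent set in a graphic matroid is an acyclic edge subset.
G has 5 vertices and 8 edges.
Enumerate all 2^8 = 256 subsets, checking for acyclicity.
Total independent sets = 128.

128


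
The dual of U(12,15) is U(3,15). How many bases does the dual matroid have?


The dual of U(r,n) is U(n-r, n) = U(3,15).
Bases of U(3,15) are all (3)-element subsets.
|B(M*)| = C(15,3) = (15 * 14 * 13) / (1 * 2 * 3) = 455.

455


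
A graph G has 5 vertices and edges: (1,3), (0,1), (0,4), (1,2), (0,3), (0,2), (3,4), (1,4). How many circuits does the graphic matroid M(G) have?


A circuit in a graphic matroid = edge set of a simple cycle.
G has 5 vertices and 8 edges.
Enumerating all minimal edge subsets forming cycles...
Total circuits found: 12.

12


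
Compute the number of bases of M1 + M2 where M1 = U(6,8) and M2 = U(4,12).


Bases of a direct sum M1 + M2: |B| = |B(M1)| * |B(M2)|.
|B(U(6,8))| = C(8,6) = 28.
|B(U(4,12))| = C(12,4) = 495.
Total bases = 28 * 495 = 13860.

13860


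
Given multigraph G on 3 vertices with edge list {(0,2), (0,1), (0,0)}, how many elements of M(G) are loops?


In a graphic matroid, a loop is a self-loop edge (u,u) with rank 0.
Examining all 3 edges for self-loops...
Self-loops found: (0,0)
Number of loops = 1.

1


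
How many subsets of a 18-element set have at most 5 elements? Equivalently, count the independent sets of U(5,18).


Independent sets of U(5,18) are all subsets of size <= 5.
Count = (18 choose 0) + (18 choose 1) + (18 choose 2) + (18 choose 3) + (18 choose 4) + (18 choose 5)
     = 1 + 18 + 153 + 816 + 3060 + 8568
     = 12616.

12616


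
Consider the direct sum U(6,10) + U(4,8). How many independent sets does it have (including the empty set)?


For a direct sum, |I(M1+M2)| = |I(M1)| * |I(M2)|.
|I(U(6,10))| = sum C(10,k) for k=0..6 = 848.
|I(U(4,8))| = sum C(8,k) for k=0..4 = 163.
Total = 848 * 163 = 138224.

138224


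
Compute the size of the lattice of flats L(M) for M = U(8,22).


Flats of U(8,22): every subset of size < 8 is a flat, plus E itself.
Count = (22 choose 0) + (22 choose 1) + (22 choose 2) + (22 choose 3) + (22 choose 4) + (22 choose 5) + (22 choose 6) + (22 choose 7) + 1
     = 1 + 22 + 231 + 1540 + 7315 + 26334 + 74613 + 170544 + 1
     = 280601.

280601


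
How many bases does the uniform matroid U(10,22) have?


Bases of U(10,22) are all 10-element subsets of the 22-element ground set.
Number of bases = C(22,10).
(22 choose 10) = 646646.

646646


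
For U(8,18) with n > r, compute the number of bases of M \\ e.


Deleting e from U(8,18) gives U(8,17) since n > r.
Bases of U(8,17) = (17 choose 8) = 24310.

24310


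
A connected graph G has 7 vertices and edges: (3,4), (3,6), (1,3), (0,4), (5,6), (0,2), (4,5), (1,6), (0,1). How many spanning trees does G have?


By Kirchhoff's matrix tree theorem, the number of spanning trees equals
the determinant of any cofactor of the Laplacian matrix L.
G has 7 vertices and 9 edges.
Computing the (6 x 6) cofactor determinant gives 35.

35


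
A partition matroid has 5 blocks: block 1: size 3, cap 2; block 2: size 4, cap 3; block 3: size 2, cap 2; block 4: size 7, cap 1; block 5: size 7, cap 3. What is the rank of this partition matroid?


Rank of a partition matroid = sum of min(|Si|, ci) for each block.
= min(3,2) + min(4,3) + min(2,2) + min(7,1) + min(7,3)
= 2 + 3 + 2 + 1 + 3
= 11.

11


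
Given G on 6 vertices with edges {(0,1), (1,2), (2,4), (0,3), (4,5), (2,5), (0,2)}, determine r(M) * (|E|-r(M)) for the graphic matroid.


r(M) = |V| - c = 6 - 1 = 5.
nullity = |E| - r(M) = 7 - 5 = 2.
Product = 5 * 2 = 10.

10


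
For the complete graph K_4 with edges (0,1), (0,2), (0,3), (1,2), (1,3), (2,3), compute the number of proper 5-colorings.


P(K_4, k) = k(k-1)(k-2)...(k-3).
P(5) = (5) * (4) * (3) * (2) = 120.

120


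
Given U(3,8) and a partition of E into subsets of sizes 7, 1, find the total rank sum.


r(Ai) = min(|Ai|, 3) for each part.
Sum = min(7,3) + min(1,3)
    = 3 + 1
    = 4.

4


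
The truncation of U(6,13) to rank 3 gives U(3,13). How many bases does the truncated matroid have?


Truncating U(6,13) to rank 3 gives U(3,13).
Bases of U(3,13) are all 3-element subsets of 13 elements.
Number of bases = (13 choose 3) = 286.

286


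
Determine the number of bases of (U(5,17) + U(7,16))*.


(M1+M2)* = M1* + M2*.
M1* = U(12,17), bases: C(17,12) = 6188.
M2* = U(9,16), bases: C(16,9) = 11440.
|B(M*)| = 6188 * 11440 = 70790720.

70790720


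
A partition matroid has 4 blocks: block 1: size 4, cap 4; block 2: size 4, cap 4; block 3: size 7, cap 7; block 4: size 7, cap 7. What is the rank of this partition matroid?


Rank of a partition matroid = sum of min(|Si|, ci) for each block.
= min(4,4) + min(4,4) + min(7,7) + min(7,7)
= 4 + 4 + 7 + 7
= 22.

22


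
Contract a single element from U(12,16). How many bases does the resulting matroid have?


Contracting e from U(12,16) gives U(11,15).
Bases of U(11,15) = C(15,11) = 1365.

1365


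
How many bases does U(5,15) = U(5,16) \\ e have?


Deleting e from U(5,16) gives U(5,15) since n > r.
Bases of U(5,15) = (15 choose 5) = 3003.

3003


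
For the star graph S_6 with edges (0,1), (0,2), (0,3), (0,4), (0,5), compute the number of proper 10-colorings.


P(tree, k) = k * (k-1)^(5) for any tree on 6 vertices.
P(10) = 10 * 9^5 = 10 * 59049 = 590490.

590490


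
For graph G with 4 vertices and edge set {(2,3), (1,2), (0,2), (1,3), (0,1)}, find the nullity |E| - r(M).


Cycle rank (nullity) = |E| - r(M) = |E| - (|V| - c).
|E| = 5, |V| = 4, c = 1.
Nullity = 5 - (4 - 1) = 5 - 3 = 2.

2


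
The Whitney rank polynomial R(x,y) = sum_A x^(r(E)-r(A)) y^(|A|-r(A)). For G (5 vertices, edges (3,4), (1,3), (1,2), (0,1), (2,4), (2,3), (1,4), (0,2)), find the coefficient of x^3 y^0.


R(x,y) = sum over A in 2^E of x^(r(E)-r(A)) * y^(|A|-r(A)).
G has 5 vertices, 8 edges. r(E) = 4.
Enumerate all 2^8 = 256 subsets.
Count subsets with r(E)-r(A)=3 and |A|-r(A)=0: 8.

8


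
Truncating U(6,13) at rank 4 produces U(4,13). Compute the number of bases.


Truncating U(6,13) to rank 4 gives U(4,13).
Bases of U(4,13) are all 4-element subsets of 13 elements.
Number of bases = C(13,4) = (13 * 12 * 11 * 10) / (1 * 2 * 3 * 4) = 715.

715


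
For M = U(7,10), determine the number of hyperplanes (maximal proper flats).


Hyperplanes of U(7,10) are flats of rank 6.
In a uniform matroid, these are exactly the (6)-element subsets.
Count = C(10,6) = 210.

210


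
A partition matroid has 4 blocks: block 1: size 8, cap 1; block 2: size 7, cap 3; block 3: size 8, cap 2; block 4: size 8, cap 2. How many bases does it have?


A basis picks exactly ci elements from block i.
Number of bases = product of C(|Si|, ci).
= C(8,1) * C(7,3) * C(8,2) * C(8,2)
= 8 * 35 * 28 * 28
= 219520.

219520


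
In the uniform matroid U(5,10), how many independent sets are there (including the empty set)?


Independent sets of U(5,10) are all subsets of size <= 5.
Count = (10 choose 0) + (10 choose 1) + (10 choose 2) + (10 choose 3) + (10 choose 4) + (10 choose 5)
     = 1 + 10 + 45 + 120 + 210 + 252
     = 638.

638


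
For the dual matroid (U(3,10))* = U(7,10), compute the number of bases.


The dual of U(r,n) is U(n-r, n) = U(7,10).
Bases of U(7,10) are all (7)-element subsets.
|B(M*)| = (10 choose 7) = 120.

120


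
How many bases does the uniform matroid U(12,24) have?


Bases of U(12,24) are all 12-element subsets of the 24-element ground set.
Number of bases = C(24,12).
C(24,12) = 2704156.

2704156


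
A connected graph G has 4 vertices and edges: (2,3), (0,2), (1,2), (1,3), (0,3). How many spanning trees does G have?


By Kirchhoff's matrix tree theorem, the number of spanning trees equals
the determinant of any cofactor of the Laplacian matrix L.
G has 4 vertices and 5 edges.
Computing the (3 x 3) cofactor determinant gives 8.

8


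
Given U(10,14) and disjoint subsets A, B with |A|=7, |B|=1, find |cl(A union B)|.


|A union B| = 7 + 1 = 8 (disjoint).
In U(10,14), cl(S) = S if |S| < 10, else cl(S) = E.
Since 8 < 10, cl(A union B) = A union B.
|cl(A union B)| = 8.

8


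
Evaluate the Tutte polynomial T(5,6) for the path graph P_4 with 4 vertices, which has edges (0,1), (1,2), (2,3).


A path on 4 vertices is a tree with 3 edges.
T(x,y) = x^(3) for any tree.
T(5,6) = 5^3 = 125.

125


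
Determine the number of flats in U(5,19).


Flats of U(5,19): every subset of size < 5 is a flat, plus E itself.
Count = C(19,0) + C(19,1) + C(19,2) + C(19,3) + C(19,4) + 1
     = 1 + 19 + 171 + 969 + 3876 + 1
     = 5037.

5037


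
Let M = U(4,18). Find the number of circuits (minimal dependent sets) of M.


In U(4,18), circuits are the (5)-element subsets.
Any set of 5 elements is dependent, and removing any one element gives
an independent set of size 4, so it is a minimal dependent set.
Number of circuits = C(18,5) = 18! / (5! * 13!) = 8568.

8568


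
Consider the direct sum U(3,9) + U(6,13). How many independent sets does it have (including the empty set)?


For a direct sum, |I(M1+M2)| = |I(M1)| * |I(M2)|.
|I(U(3,9))| = sum C(9,k) for k=0..3 = 130.
|I(U(6,13))| = sum C(13,k) for k=0..6 = 4096.
Total = 130 * 4096 = 532480.

532480


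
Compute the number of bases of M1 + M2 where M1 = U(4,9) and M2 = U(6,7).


Bases of a direct sum M1 + M2: |B| = |B(M1)| * |B(M2)|.
|B(U(4,9))| = C(9,4) = 126.
|B(U(6,7))| = C(7,6) = 7.
Total bases = 126 * 7 = 882.

882


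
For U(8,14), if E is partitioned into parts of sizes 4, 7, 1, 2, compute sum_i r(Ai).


r(Ai) = min(|Ai|, 8) for each part.
Sum = min(4,8) + min(7,8) + min(1,8) + min(2,8)
    = 4 + 7 + 1 + 2
    = 14.

14


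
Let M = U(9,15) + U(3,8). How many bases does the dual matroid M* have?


(M1+M2)* = M1* + M2*.
M1* = U(6,15), bases: C(15,6) = 5005.
M2* = U(5,8), bases: C(8,5) = 56.
|B(M*)| = 5005 * 56 = 280280.

280280


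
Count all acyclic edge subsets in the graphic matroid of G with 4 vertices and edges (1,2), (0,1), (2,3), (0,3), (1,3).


An independent set in a graphic matroid is an acyclic edge subset.
G has 4 vertices and 5 edges.
Enumerate all 2^5 = 32 subsets, checking for acyclicity.
Total independent sets = 24.

24


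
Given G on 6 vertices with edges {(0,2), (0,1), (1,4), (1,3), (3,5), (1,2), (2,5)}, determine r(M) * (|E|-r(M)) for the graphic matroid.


r(M) = |V| - c = 6 - 1 = 5.
nullity = |E| - r(M) = 7 - 5 = 2.
Product = 5 * 2 = 10.

10


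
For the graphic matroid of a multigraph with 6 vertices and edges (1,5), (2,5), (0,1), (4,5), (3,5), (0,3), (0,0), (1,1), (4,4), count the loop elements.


In a graphic matroid, a loop is a self-loop edge (u,u) with rank 0.
Examining all 9 edges for self-loops...
Self-loops found: (0,0), (1,1), (4,4)
Number of loops = 3.

3


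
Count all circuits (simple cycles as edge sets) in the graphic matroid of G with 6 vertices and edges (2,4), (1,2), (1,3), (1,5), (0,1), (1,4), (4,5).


A circuit in a graphic matroid = edge set of a simple cycle.
G has 6 vertices and 7 edges.
Enumerating all minimal edge subsets forming cycles...
Total circuits found: 3.

3


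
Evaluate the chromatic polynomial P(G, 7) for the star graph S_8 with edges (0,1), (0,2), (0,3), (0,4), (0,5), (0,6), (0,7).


P(tree, k) = k * (k-1)^(7) for any tree on 8 vertices.
P(7) = 7 * 6^7 = 7 * 279936 = 1959552.

1959552


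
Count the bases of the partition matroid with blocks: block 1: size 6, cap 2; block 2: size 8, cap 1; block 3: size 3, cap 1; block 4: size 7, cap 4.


A basis picks exactly ci elements from block i.
Number of bases = product of C(|Si|, ci).
= C(6,2) * C(8,1) * C(3,1) * C(7,4)
= 15 * 8 * 3 * 35
= 12600.

12600


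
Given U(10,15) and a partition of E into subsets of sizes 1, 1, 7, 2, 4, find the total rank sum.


r(Ai) = min(|Ai|, 10) for each part.
Sum = min(1,10) + min(1,10) + min(7,10) + min(2,10) + min(4,10)
    = 1 + 1 + 7 + 2 + 4
    = 15.

15


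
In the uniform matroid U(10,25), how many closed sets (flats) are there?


Flats of U(10,25): every subset of size < 10 is a flat, plus E itself.
Count = (25 choose 0) + (25 choose 1) + (25 choose 2) + (25 choose 3) + (25 choose 4) + (25 choose 5) + (25 choose 6) + (25 choose 7) + (25 choose 8) + (25 choose 9) + 1
     = 1 + 25 + 300 + 2300 + 12650 + 53130 + 177100 + 480700 + 1081575 + 2042975 + 1
     = 3850757.

3850757


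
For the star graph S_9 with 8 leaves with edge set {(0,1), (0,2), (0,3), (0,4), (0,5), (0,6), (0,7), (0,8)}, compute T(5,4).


A star on 9 vertices is a tree with 8 edges.
T(x,y) = x^(8) for any tree.
T(5,4) = 5^8 = 390625.

390625


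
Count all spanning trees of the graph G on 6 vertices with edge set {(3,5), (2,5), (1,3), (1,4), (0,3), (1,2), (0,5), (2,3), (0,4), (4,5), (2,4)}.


By Kirchhoff's matrix tree theorem, the number of spanning trees equals
the determinant of any cofactor of the Laplacian matrix L.
G has 6 vertices and 11 edges.
Computing the (5 x 5) cofactor determinant gives 224.

224


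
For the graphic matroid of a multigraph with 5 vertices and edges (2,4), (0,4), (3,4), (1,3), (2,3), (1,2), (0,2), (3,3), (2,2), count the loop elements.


In a graphic matroid, a loop is a self-loop edge (u,u) with rank 0.
Examining all 9 edges for self-loops...
Self-loops found: (3,3), (2,2)
Number of loops = 2.

2


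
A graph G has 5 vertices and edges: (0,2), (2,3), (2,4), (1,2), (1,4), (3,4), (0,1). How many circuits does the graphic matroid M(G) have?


A circuit in a graphic matroid = edge set of a simple cycle.
G has 5 vertices and 7 edges.
Enumerating all minimal edge subsets forming cycles...
Total circuits found: 6.

6


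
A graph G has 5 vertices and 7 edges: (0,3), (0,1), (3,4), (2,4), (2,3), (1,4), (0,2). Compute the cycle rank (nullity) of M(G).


Cycle rank (nullity) = |E| - r(M) = |E| - (|V| - c).
|E| = 7, |V| = 5, c = 1.
Nullity = 7 - (5 - 1) = 7 - 4 = 3.

3


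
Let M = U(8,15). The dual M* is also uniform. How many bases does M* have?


The dual of U(r,n) is U(n-r, n) = U(7,15).
Bases of U(7,15) are all (7)-element subsets.
|B(M*)| = (15 choose 7) = 6435.

6435


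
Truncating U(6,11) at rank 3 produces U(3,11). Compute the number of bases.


Truncating U(6,11) to rank 3 gives U(3,11).
Bases of U(3,11) are all 3-element subsets of 11 elements.
Number of bases = (11 choose 3) = 165.

165


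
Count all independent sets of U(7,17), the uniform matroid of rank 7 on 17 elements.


Independent sets of U(7,17) are all subsets of size <= 7.
Count = (17 choose 0) + (17 choose 1) + (17 choose 2) + (17 choose 3) + (17 choose 4) + (17 choose 5) + (17 choose 6) + (17 choose 7)
     = 1 + 17 + 136 + 680 + 2380 + 6188 + 12376 + 19448
     = 41226.

41226


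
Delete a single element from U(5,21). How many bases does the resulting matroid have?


Deleting e from U(5,21) gives U(5,20) since n > r.
Bases of U(5,20) = (20 choose 5) = 15504.

15504


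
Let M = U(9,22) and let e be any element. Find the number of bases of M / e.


Contracting e from U(9,22) gives U(8,21).
Bases of U(8,21) = (21 choose 8) = 203490.

203490


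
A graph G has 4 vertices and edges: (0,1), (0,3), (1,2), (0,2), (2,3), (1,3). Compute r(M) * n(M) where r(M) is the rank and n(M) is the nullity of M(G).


r(M) = |V| - c = 4 - 1 = 3.
nullity = |E| - r(M) = 6 - 3 = 3.
Product = 3 * 3 = 9.

9


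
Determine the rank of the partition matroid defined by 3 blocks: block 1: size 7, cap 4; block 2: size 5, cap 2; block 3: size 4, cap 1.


Rank of a partition matroid = sum of min(|Si|, ci) for each block.
= min(7,4) + min(5,2) + min(4,1)
= 4 + 2 + 1
= 7.

7


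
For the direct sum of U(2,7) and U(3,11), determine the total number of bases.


Bases of a direct sum M1 + M2: |B| = |B(M1)| * |B(M2)|.
|B(U(2,7))| = C(7,2) = 21.
|B(U(3,11))| = C(11,3) = 165.
Total bases = 21 * 165 = 3465.

3465


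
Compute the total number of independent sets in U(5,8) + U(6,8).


For a direct sum, |I(M1+M2)| = |I(M1)| * |I(M2)|.
|I(U(5,8))| = sum C(8,k) for k=0..5 = 219.
|I(U(6,8))| = sum C(8,k) for k=0..6 = 247.
Total = 219 * 247 = 54093.

54093


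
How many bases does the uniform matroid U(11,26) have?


Bases of U(11,26) are all 11-element subsets of the 26-element ground set.
Number of bases = C(26,11).
(26 choose 11) = 7726160.

7726160


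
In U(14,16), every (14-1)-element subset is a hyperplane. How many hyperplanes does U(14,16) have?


Hyperplanes of U(14,16) are flats of rank 13.
In a uniform matroid, these are exactly the (13)-element subsets.
Count = (16 choose 13) = 560.

560


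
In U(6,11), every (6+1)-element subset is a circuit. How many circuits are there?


In U(6,11), circuits are the (7)-element subsets.
Any set of 7 elements is dependent, and removing any one element gives
an independent set of size 6, so it is a minimal dependent set.
Number of circuits = (11 choose 7) = 330.

330


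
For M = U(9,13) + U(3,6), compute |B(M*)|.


(M1+M2)* = M1* + M2*.
M1* = U(4,13), bases: C(13,4) = 715.
M2* = U(3,6), bases: C(6,3) = 20.
|B(M*)| = 715 * 20 = 14300.

14300


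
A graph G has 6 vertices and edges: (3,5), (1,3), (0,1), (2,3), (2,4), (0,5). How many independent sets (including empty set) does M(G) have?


An independent set in a graphic matroid is an acyclic edge subset.
G has 6 vertices and 6 edges.
Enumerate all 2^6 = 64 subsets, checking for acyclicity.
Total independent sets = 60.

60


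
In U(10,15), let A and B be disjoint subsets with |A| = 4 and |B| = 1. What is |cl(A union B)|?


|A union B| = 4 + 1 = 5 (disjoint).
In U(10,15), cl(S) = S if |S| < 10, else cl(S) = E.
Since 5 < 10, cl(A union B) = A union B.
|cl(A union B)| = 5.

5


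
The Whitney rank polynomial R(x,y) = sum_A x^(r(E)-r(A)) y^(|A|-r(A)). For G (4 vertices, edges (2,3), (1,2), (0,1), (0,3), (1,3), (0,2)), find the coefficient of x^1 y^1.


R(x,y) = sum over A in 2^E of x^(r(E)-r(A)) * y^(|A|-r(A)).
G has 4 vertices, 6 edges. r(E) = 3.
Enumerate all 2^6 = 64 subsets.
Count subsets with r(E)-r(A)=1 and |A|-r(A)=1: 4.

4


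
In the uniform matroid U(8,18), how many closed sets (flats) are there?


Flats of U(8,18): every subset of size < 8 is a flat, plus E itself.
Count = C(18,0) + C(18,1) + C(18,2) + C(18,3) + C(18,4) + C(18,5) + C(18,6) + C(18,7) + 1
     = 1 + 18 + 153 + 816 + 3060 + 8568 + 18564 + 31824 + 1
     = 63005.

63005


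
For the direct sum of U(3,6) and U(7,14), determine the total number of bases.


Bases of a direct sum M1 + M2: |B| = |B(M1)| * |B(M2)|.
|B(U(3,6))| = C(6,3) = 20.
|B(U(7,14))| = C(14,7) = 3432.
Total bases = 20 * 3432 = 68640.

68640


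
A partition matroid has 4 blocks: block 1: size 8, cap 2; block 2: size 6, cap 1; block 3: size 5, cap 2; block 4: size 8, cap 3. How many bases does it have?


A basis picks exactly ci elements from block i.
Number of bases = product of C(|Si|, ci).
= C(8,2) * C(6,1) * C(5,2) * C(8,3)
= 28 * 6 * 10 * 56
= 94080.

94080


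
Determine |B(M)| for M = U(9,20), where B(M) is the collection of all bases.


Bases of U(9,20) are all 9-element subsets of the 20-element ground set.
Number of bases = C(20,9).
C(20,9) = 20! / (9! * 11!) = 167960.

167960


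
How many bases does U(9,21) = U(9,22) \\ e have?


Deleting e from U(9,22) gives U(9,21) since n > r.
Bases of U(9,21) = C(21,9) = 293930.

293930


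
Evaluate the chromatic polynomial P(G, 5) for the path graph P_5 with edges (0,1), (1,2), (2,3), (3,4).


P(P_5, k) = k * (k-1)^(4).
P(5) = 5 * 4^4 = 5 * 256 = 1280.

1280


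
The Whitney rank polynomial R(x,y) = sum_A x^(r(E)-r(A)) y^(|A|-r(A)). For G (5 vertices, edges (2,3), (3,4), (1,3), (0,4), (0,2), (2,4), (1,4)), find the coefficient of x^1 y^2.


R(x,y) = sum over A in 2^E of x^(r(E)-r(A)) * y^(|A|-r(A)).
G has 5 vertices, 7 edges. r(E) = 4.
Enumerate all 2^7 = 128 subsets.
Count subsets with r(E)-r(A)=1 and |A|-r(A)=2: 2.

2


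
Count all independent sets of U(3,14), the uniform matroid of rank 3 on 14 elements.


Independent sets of U(3,14) are all subsets of size <= 3.
Count = C(14,0) + C(14,1) + C(14,2) + C(14,3)
     = 1 + 14 + 91 + 364
     = 470.

470


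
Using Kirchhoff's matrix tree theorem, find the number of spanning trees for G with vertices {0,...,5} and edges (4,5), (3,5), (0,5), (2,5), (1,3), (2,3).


By Kirchhoff's matrix tree theorem, the number of spanning trees equals
the determinant of any cofactor of the Laplacian matrix L.
G has 6 vertices and 6 edges.
Computing the (5 x 5) cofactor determinant gives 3.

3
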